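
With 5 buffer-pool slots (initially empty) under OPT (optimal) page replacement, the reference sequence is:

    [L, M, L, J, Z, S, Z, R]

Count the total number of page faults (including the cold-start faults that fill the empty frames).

L: miss, frames {L}
M: miss, frames {L,M}
L: hit
J: miss, frames {L,M,J}
Z: miss, frames {L,M,J,Z}
S: miss, frames {L,M,J,Z,S}
Z: hit
R: miss, evict S, frames {L,M,J,Z,R}
Page faults: 6.

6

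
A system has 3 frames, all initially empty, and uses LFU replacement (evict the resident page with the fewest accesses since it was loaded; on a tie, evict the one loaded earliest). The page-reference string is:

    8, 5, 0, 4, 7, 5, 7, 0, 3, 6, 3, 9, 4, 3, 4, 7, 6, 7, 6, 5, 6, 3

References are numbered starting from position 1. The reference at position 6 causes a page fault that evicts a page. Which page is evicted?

pos 1: 8 → fault, frames {8}
pos 2: 5 → fault, frames {8,5}
pos 3: 0 → fault, frames {8,5,0}
pos 4: 4 → fault, evict 8, frames {5,0,4}
pos 5: 7 → fault, evict 5, frames {0,4,7}
pos 6: 5 → fault, evict 0, frames {4,7,5}
At position 6, page 0 is evicted.

0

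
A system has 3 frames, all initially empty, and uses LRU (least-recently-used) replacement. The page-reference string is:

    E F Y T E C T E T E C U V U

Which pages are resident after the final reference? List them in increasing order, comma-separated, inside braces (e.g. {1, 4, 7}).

{C, U, V}

E → miss, frames {E}
F → miss, frames {E,F}
Y → miss, frames {E,F,Y}
T → miss, evict E, frames {F,Y,T}
E → miss, evict F, frames {Y,T,E}
C → miss, evict Y, frames {T,E,C}
T → hit
E → hit
T → hit
E → hit
C → hit
U → miss, evict T, frames {E,C,U}
V → miss, evict E, frames {C,U,V}
U → hit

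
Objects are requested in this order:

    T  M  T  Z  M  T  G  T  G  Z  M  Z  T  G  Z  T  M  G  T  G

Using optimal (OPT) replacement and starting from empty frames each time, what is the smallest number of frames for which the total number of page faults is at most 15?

f=1: 20 faults
f=2: 12 faults
f=3: 7 faults
f=4: 4 faults
Smallest f with faults ≤ 15 is 2.

2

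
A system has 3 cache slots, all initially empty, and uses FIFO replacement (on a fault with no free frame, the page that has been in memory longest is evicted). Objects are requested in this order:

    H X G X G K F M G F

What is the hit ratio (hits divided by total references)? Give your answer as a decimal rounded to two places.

H: miss, frames (H)
X: miss, frames (H X)
G: miss, frames (H X G)
X: hit
G: hit
K: miss, evict H, frames (X G K)
F: miss, evict X, frames (G K F)
M: miss, evict G, frames (K F M)
G: miss, evict K, frames (F M G)
F: hit
Hits: 3 of 10 references → 3/10 = 0.3000.

0.30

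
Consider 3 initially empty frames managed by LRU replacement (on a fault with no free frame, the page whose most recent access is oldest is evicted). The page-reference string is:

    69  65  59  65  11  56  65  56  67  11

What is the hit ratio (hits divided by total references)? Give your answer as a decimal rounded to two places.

69 → miss, frames (69)
65 → miss, frames (69 65)
59 → miss, frames (69 65 59)
65 → hit
11 → miss, evict 69, frames (59 65 11)
56 → miss, evict 59, frames (65 11 56)
65 → hit
56 → hit
67 → miss, evict 11, frames (65 56 67)
11 → miss, evict 65, frames (56 67 11)
Hits: 3 of 10 references → 3/10 = 0.3000.

0.30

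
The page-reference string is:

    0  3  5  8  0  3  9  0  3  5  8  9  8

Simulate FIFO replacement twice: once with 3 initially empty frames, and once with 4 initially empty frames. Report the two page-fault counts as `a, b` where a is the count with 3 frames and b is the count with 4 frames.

3 frames: F F F F F F F . . F F . . → 9 faults.
4 frames: F F F F . . F F F F F F . → 10 faults.
10 > 9: adding a frame increased faults — Belady's anomaly.

9, 10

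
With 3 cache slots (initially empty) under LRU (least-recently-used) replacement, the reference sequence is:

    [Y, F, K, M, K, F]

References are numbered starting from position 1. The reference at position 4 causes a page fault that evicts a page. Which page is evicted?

Y

pos 1: Y -> miss, frames [Y]
pos 2: F -> miss, frames [Y, F]
pos 3: K -> miss, frames [Y, F, K]
pos 4: M -> miss, evict Y, frames [F, K, M]
At position 4, page Y is evicted.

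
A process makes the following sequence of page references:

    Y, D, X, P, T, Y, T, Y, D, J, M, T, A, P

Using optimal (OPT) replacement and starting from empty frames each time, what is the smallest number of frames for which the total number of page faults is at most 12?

2

f=1: 14 faults
f=2: 10 faults
f=3: 9 faults
f=4: 8 faults
f=5: 8 faults
f=6: 8 faults
f=7: 8 faults
f=8: 8 faults
Smallest f with faults ≤ 12 is 2.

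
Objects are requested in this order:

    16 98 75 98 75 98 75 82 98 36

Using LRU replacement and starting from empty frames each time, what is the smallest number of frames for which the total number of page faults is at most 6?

f=1: 10 faults
f=2: 6 faults
f=3: 5 faults
f=4: 5 faults
f=5: 5 faults
Smallest f with faults ≤ 6 is 2.

2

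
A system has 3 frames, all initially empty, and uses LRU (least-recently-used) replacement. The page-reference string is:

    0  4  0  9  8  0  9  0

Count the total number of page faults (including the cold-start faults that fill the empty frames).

0: fault, frames [0]
4: fault, frames [0, 4]
0: hit
9: fault, frames [4, 0, 9]
8: fault, evict 4, frames [0, 9, 8]
0: hit
9: hit
0: hit
Page faults: 4.

4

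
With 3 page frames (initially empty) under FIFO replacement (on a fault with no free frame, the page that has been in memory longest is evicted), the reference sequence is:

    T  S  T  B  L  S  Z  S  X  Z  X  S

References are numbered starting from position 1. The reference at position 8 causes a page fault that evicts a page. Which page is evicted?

B

pos 1: T -> fault, frames [T]
pos 2: S -> fault, frames [T, S]
pos 3: T -> hit
pos 4: B -> fault, frames [T, S, B]
pos 5: L -> fault, evict T, frames [S, B, L]
pos 6: S -> hit
pos 7: Z -> fault, evict S, frames [B, L, Z]
pos 8: S -> fault, evict B, frames [L, Z, S]
At position 8, page B is evicted.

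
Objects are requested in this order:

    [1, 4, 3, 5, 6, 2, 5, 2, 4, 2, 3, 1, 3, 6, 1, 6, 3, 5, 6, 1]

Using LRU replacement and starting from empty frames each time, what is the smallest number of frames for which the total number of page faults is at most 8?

6

f=1: 20 faults
f=2: 16 faults
f=3: 12 faults
f=4: 11 faults
f=5: 9 faults
f=6: 6 faults
Smallest f with faults ≤ 8 is 6.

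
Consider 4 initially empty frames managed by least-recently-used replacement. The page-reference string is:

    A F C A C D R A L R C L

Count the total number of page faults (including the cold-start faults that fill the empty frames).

A: fault, frames (A)
F: fault, frames (A F)
C: fault, frames (A F C)
A: hit
C: hit
D: fault, frames (F A C D)
R: fault, evict F, frames (A C D R)
A: hit
L: fault, evict C, frames (D R A L)
R: hit
C: fault, evict D, frames (A L R C)
L: hit
Page faults: 7.

7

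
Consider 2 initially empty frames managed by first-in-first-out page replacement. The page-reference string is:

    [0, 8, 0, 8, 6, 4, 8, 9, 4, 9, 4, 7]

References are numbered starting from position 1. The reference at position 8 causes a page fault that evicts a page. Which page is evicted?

pos 1: 0 → miss, frames [0]
pos 2: 8 → miss, frames [0, 8]
pos 3: 0 → hit
pos 4: 8 → hit
pos 5: 6 → miss, evict 0, frames [8, 6]
pos 6: 4 → miss, evict 8, frames [6, 4]
pos 7: 8 → miss, evict 6, frames [4, 8]
pos 8: 9 → miss, evict 4, frames [8, 9]
At position 8, page 4 is evicted.

4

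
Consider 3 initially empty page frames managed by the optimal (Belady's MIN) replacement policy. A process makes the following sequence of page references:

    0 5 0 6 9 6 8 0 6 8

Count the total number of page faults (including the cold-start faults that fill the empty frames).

5

0 → fault, frames (0)
5 → fault, frames (0 5)
0 → hit
6 → fault, frames (0 5 6)
9 → fault, evict 5, frames (0 6 9)
6 → hit
8 → fault, evict 9, frames (0 6 8)
0 → hit
6 → hit
8 → hit
Page faults: 5.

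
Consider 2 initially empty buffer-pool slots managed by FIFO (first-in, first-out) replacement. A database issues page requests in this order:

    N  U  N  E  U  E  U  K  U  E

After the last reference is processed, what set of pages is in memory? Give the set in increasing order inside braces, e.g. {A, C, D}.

N → fault, frames (N)
U → fault, frames (N U)
N → hit
E → fault, evict N, frames (U E)
U → hit
E → hit
U → hit
K → fault, evict U, frames (E K)
U → fault, evict E, frames (K U)
E → fault, evict K, frames (U E)

{E, U}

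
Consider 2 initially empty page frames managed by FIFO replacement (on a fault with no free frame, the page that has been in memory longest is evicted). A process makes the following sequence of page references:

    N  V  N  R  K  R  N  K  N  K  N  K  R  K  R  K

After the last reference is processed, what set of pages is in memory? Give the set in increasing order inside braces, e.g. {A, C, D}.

{K, R}

N: miss, frames [N]
V: miss, frames [N, V]
N: hit
R: miss, evict N, frames [V, R]
K: miss, evict V, frames [R, K]
R: hit
N: miss, evict R, frames [K, N]
K: hit
N: hit
K: hit
N: hit
K: hit
R: miss, evict K, frames [N, R]
K: miss, evict N, frames [R, K]
R: hit
K: hit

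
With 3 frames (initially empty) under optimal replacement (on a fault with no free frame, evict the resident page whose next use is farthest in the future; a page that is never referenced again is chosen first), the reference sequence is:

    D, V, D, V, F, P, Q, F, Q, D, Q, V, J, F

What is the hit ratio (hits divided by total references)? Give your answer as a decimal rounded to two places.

D -> miss, frames {D}
V -> miss, frames {D,V}
D -> hit
V -> hit
F -> miss, frames {D,V,F}
P -> miss, evict V, frames {D,F,P}
Q -> miss, evict P, frames {D,F,Q}
F -> hit
Q -> hit
D -> hit
Q -> hit
V -> miss, evict Q, frames {D,F,V}
J -> miss, evict V, frames {D,F,J}
F -> hit
Hits: 7 of 14 references → 7/14 = 0.5000.

0.50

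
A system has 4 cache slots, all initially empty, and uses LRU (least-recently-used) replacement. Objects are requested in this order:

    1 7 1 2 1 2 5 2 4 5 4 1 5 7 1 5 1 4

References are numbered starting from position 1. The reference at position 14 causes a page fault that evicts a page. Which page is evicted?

2

pos 1: 1 -> fault, frames (1)
pos 2: 7 -> fault, frames (1 7)
pos 3: 1 -> hit
pos 4: 2 -> fault, frames (7 1 2)
pos 5: 1 -> hit
pos 6: 2 -> hit
pos 7: 5 -> fault, frames (7 1 2 5)
pos 8: 2 -> hit
pos 9: 4 -> fault, evict 7, frames (1 5 2 4)
pos 10: 5 -> hit
pos 11: 4 -> hit
pos 12: 1 -> hit
pos 13: 5 -> hit
pos 14: 7 -> fault, evict 2, frames (4 1 5 7)
At position 14, page 2 is evicted.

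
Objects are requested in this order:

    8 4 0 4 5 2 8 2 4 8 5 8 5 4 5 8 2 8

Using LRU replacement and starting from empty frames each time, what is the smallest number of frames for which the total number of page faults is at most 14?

f=1: 18 faults
f=2: 12 faults
f=3: 9 faults
f=4: 6 faults
f=5: 5 faults
Smallest f with faults ≤ 14 is 2.

2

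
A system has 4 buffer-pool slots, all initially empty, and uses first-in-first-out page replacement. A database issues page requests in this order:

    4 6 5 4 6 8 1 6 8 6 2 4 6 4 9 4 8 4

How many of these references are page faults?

4 -> fault, frames {4}
6 -> fault, frames {4,6}
5 -> fault, frames {4,6,5}
4 -> hit
6 -> hit
8 -> fault, frames {4,6,5,8}
1 -> fault, evict 4, frames {6,5,8,1}
6 -> hit
8 -> hit
6 -> hit
2 -> fault, evict 6, frames {5,8,1,2}
4 -> fault, evict 5, frames {8,1,2,4}
6 -> fault, evict 8, frames {1,2,4,6}
4 -> hit
9 -> fault, evict 1, frames {2,4,6,9}
4 -> hit
8 -> fault, evict 2, frames {4,6,9,8}
4 -> hit
Page faults: 10.

10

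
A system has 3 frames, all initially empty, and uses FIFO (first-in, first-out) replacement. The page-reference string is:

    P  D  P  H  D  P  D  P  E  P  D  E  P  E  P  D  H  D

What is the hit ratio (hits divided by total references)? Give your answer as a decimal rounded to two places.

P -> fault, frames {P}
D -> fault, frames {P,D}
P -> hit
H -> fault, frames {P,D,H}
D -> hit
P -> hit
D -> hit
P -> hit
E -> fault, evict P, frames {D,H,E}
P -> fault, evict D, frames {H,E,P}
D -> fault, evict H, frames {E,P,D}
E -> hit
P -> hit
E -> hit
P -> hit
D -> hit
H -> fault, evict E, frames {P,D,H}
D -> hit
Hits: 11 of 18 references → 11/18 = 0.6111.

0.61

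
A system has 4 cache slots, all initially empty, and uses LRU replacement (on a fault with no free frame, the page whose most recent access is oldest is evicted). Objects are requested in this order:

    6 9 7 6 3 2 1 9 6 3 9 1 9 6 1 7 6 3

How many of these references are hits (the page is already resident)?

6 → miss, frames [6]
9 → miss, frames [6, 9]
7 → miss, frames [6, 9, 7]
6 → hit
3 → miss, frames [9, 7, 6, 3]
2 → miss, evict 9, frames [7, 6, 3, 2]
1 → miss, evict 7, frames [6, 3, 2, 1]
9 → miss, evict 6, frames [3, 2, 1, 9]
6 → miss, evict 3, frames [2, 1, 9, 6]
3 → miss, evict 2, frames [1, 9, 6, 3]
9 → hit
1 → hit
9 → hit
6 → hit
1 → hit
7 → miss, evict 3, frames [9, 6, 1, 7]
6 → hit
3 → miss, evict 9, frames [1, 7, 6, 3]
Hits: 7.

7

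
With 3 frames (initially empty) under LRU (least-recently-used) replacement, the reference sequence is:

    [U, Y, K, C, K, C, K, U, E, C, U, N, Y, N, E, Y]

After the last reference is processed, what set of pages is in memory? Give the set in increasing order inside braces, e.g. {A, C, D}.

{E, N, Y}

U -> fault, frames {U}
Y -> fault, frames {U,Y}
K -> fault, frames {U,Y,K}
C -> fault, evict U, frames {Y,K,C}
K -> hit
C -> hit
K -> hit
U -> fault, evict Y, frames {C,K,U}
E -> fault, evict C, frames {K,U,E}
C -> fault, evict K, frames {U,E,C}
U -> hit
N -> fault, evict E, frames {C,U,N}
Y -> fault, evict C, frames {U,N,Y}
N -> hit
E -> fault, evict U, frames {Y,N,E}
Y -> hit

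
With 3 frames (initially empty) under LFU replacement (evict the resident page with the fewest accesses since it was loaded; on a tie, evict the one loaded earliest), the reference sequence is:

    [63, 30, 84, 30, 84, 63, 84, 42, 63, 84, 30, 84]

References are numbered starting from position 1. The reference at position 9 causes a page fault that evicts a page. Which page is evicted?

pos 1: 63 → miss, frames {63}
pos 2: 30 → miss, frames {63,30}
pos 3: 84 → miss, frames {63,30,84}
pos 4: 30 → hit
pos 5: 84 → hit
pos 6: 63 → hit
pos 7: 84 → hit
pos 8: 42 → miss, evict 63, frames {30,84,42}
pos 9: 63 → miss, evict 42, frames {30,84,63}
At position 9, page 42 is evicted.

42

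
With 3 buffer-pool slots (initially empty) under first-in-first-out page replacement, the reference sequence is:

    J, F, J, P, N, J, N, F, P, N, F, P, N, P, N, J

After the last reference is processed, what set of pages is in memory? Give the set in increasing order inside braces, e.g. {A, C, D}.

{J, N, P}

J → miss, frames {J}
F → miss, frames {J,F}
J → hit
P → miss, frames {J,F,P}
N → miss, evict J, frames {F,P,N}
J → miss, evict F, frames {P,N,J}
N → hit
F → miss, evict P, frames {N,J,F}
P → miss, evict N, frames {J,F,P}
N → miss, evict J, frames {F,P,N}
F → hit
P → hit
N → hit
P → hit
N → hit
J → miss, evict F, frames {P,N,J}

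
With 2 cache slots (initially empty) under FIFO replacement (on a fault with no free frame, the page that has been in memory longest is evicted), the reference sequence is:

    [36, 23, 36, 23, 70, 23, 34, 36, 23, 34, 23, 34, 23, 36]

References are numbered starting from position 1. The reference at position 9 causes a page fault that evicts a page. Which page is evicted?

34

pos 1: 36 → fault, frames [36]
pos 2: 23 → fault, frames [36, 23]
pos 3: 36 → hit
pos 4: 23 → hit
pos 5: 70 → fault, evict 36, frames [23, 70]
pos 6: 23 → hit
pos 7: 34 → fault, evict 23, frames [70, 34]
pos 8: 36 → fault, evict 70, frames [34, 36]
pos 9: 23 → fault, evict 34, frames [36, 23]
At position 9, page 34 is evicted.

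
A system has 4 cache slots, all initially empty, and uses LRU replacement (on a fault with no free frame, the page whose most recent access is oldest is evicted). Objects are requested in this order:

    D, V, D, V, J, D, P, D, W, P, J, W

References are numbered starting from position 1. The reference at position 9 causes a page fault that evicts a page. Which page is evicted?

V

pos 1: D → miss, frames [D]
pos 2: V → miss, frames [D, V]
pos 3: D → hit
pos 4: V → hit
pos 5: J → miss, frames [D, V, J]
pos 6: D → hit
pos 7: P → miss, frames [V, J, D, P]
pos 8: D → hit
pos 9: W → miss, evict V, frames [J, P, D, W]
At position 9, page V is evicted.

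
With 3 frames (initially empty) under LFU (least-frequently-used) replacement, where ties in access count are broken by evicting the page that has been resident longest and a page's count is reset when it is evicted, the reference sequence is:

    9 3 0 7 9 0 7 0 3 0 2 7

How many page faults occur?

7

9 -> miss, frames (9)
3 -> miss, frames (9 3)
0 -> miss, frames (9 3 0)
7 -> miss, evict 9, frames (3 0 7)
9 -> miss, evict 3, frames (0 7 9)
0 -> hit
7 -> hit
0 -> hit
3 -> miss, evict 9, frames (0 7 3)
0 -> hit
2 -> miss, evict 3, frames (0 7 2)
7 -> hit
Page faults: 7.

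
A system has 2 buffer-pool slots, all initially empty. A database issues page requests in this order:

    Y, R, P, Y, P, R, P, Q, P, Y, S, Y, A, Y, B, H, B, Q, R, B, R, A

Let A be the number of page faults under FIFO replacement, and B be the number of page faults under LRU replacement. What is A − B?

Under FIFO: F F F F . F F F . F F . F F F F . F F F . F → 17 faults.
Under LRU: F F F F . F . F . F F . F . F F . F F F . F → 15 faults.
A − B = 17 − 15 = 2.

2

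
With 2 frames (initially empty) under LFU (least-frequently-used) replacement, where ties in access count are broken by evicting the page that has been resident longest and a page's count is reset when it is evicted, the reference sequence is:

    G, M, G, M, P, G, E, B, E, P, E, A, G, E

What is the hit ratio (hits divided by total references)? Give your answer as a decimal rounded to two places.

G: miss, frames {G}
M: miss, frames {G,M}
G: hit
M: hit
P: miss, evict G, frames {M,P}
G: miss, evict P, frames {M,G}
E: miss, evict G, frames {M,E}
B: miss, evict E, frames {M,B}
E: miss, evict B, frames {M,E}
P: miss, evict E, frames {M,P}
E: miss, evict P, frames {M,E}
A: miss, evict E, frames {M,A}
G: miss, evict A, frames {M,G}
E: miss, evict G, frames {M,E}
Hits: 2 of 14 references → 2/14 = 0.1429.

0.14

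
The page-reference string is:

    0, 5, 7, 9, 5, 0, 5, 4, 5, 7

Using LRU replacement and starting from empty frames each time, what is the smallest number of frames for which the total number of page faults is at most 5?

f=1: 10 faults
f=2: 8 faults
f=3: 7 faults
f=4: 6 faults
f=5: 5 faults
Smallest f with faults ≤ 5 is 5.

5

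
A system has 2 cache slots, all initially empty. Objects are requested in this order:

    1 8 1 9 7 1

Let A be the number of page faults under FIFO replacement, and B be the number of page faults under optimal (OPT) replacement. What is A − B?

1

Under FIFO: F F . F F F → 5 faults.
Under OPT: F F . F F . → 4 faults.
A − B = 5 − 4 = 1.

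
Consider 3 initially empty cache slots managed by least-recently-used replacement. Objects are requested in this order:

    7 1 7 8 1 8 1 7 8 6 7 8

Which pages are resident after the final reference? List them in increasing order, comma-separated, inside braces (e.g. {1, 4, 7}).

{6, 7, 8}

7 → fault, frames {7}
1 → fault, frames {7,1}
7 → hit
8 → fault, frames {1,7,8}
1 → hit
8 → hit
1 → hit
7 → hit
8 → hit
6 → fault, evict 1, frames {7,8,6}
7 → hit
8 → hit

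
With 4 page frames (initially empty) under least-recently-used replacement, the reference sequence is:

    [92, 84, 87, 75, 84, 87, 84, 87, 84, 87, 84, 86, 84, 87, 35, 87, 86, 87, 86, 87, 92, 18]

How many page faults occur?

8

92: miss, frames [92]
84: miss, frames [92, 84]
87: miss, frames [92, 84, 87]
75: miss, frames [92, 84, 87, 75]
84: hit
87: hit
84: hit
87: hit
84: hit
87: hit
84: hit
86: miss, evict 92, frames [75, 87, 84, 86]
84: hit
87: hit
35: miss, evict 75, frames [86, 84, 87, 35]
87: hit
86: hit
87: hit
86: hit
87: hit
92: miss, evict 84, frames [35, 86, 87, 92]
18: miss, evict 35, frames [86, 87, 92, 18]
Page faults: 8.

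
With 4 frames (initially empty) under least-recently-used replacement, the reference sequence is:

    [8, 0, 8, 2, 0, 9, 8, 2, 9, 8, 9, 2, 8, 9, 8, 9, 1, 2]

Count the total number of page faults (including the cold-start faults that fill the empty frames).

5

8 → miss, frames [8]
0 → miss, frames [8, 0]
8 → hit
2 → miss, frames [0, 8, 2]
0 → hit
9 → miss, frames [8, 2, 0, 9]
8 → hit
2 → hit
9 → hit
8 → hit
9 → hit
2 → hit
8 → hit
9 → hit
8 → hit
9 → hit
1 → miss, evict 0, frames [2, 8, 9, 1]
2 → hit
Page faults: 5.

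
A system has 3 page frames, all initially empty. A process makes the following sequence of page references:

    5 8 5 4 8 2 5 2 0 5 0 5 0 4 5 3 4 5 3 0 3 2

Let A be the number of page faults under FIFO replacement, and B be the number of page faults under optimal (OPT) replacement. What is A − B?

3

Under FIFO: F F . F . F F . F . . . . F . F . F . F . F → 11 faults.
Under OPT: F F . F . F . . F . . . . . . F . . . F . F → 8 faults.
A − B = 11 − 8 = 3.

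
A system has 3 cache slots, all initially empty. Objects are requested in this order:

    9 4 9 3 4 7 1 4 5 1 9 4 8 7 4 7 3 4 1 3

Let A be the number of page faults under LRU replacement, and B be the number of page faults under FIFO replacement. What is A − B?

-1

Under LRU: F F . F . F F . F . F F F F . . F . F . → 12 faults.
Under FIFO: F F . F . F F F F . F . F F F . F . F . → 13 faults.
A − B = 12 − 13 = -1.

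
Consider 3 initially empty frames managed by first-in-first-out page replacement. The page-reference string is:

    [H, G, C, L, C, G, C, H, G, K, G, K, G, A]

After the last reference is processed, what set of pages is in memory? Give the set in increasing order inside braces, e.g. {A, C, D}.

{A, G, K}

H → fault, frames (H)
G → fault, frames (H G)
C → fault, frames (H G C)
L → fault, evict H, frames (G C L)
C → hit
G → hit
C → hit
H → fault, evict G, frames (C L H)
G → fault, evict C, frames (L H G)
K → fault, evict L, frames (H G K)
G → hit
K → hit
G → hit
A → fault, evict H, frames (G K A)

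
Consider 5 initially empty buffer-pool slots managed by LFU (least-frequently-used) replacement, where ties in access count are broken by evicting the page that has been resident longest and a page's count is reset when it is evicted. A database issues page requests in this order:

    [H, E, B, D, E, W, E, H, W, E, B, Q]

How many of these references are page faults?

H: miss, frames (H)
E: miss, frames (H E)
B: miss, frames (H E B)
D: miss, frames (H E B D)
E: hit
W: miss, frames (H E B D W)
E: hit
H: hit
W: hit
E: hit
B: hit
Q: miss, evict D, frames (H E B W Q)
Page faults: 6.

6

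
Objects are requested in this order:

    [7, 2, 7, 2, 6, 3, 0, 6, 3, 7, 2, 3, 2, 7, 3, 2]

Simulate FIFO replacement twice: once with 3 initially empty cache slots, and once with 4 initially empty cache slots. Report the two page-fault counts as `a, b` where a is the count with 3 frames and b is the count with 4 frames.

8, 7

3 frames: F F . . F F F . . F F F . . . . → 8 faults.
4 frames: F F . . F F F . . F F . . . . . → 7 faults.
7 < 8: adding a frame reduced faults, as is typical.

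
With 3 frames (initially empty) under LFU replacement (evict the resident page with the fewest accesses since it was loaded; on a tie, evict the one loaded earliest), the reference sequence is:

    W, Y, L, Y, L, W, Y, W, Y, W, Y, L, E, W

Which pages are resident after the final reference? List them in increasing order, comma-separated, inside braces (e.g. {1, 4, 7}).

W -> miss, frames {W}
Y -> miss, frames {W,Y}
L -> miss, frames {W,Y,L}
Y -> hit
L -> hit
W -> hit
Y -> hit
W -> hit
Y -> hit
W -> hit
Y -> hit
L -> hit
E -> miss, evict L, frames {W,Y,E}
W -> hit

{E, W, Y}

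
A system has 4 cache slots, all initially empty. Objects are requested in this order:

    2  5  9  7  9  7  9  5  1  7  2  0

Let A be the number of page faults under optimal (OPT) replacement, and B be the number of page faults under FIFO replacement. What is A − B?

Under OPT: F F F F . . . . F . . F → 6 faults.
Under FIFO: F F F F . . . . F . F F → 7 faults.
A − B = 6 − 7 = -1.

-1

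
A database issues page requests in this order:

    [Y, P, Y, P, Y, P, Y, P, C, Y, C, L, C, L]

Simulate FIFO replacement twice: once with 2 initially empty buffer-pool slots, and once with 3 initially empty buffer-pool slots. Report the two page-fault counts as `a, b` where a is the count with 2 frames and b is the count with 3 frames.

6, 4

2 frames: F F . . . . . . F F . F F . → 6 faults.
3 frames: F F . . . . . . F . . F . . → 4 faults.
4 < 6: adding a frame reduced faults, as is typical.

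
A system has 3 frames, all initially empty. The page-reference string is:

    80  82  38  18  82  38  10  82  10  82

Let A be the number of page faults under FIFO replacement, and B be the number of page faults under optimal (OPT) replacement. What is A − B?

1

Under FIFO: F F F F . . F F . . → 6 faults.
Under OPT: F F F F . . F . . . → 5 faults.
A − B = 6 − 5 = 1.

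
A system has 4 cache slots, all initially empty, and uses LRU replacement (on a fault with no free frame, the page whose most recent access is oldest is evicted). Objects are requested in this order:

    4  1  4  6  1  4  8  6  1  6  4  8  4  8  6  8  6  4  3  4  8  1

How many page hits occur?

16

4: miss, frames (4)
1: miss, frames (4 1)
4: hit
6: miss, frames (1 4 6)
1: hit
4: hit
8: miss, frames (6 1 4 8)
6: hit
1: hit
6: hit
4: hit
8: hit
4: hit
8: hit
6: hit
8: hit
6: hit
4: hit
3: miss, evict 1, frames (8 6 4 3)
4: hit
8: hit
1: miss, evict 6, frames (3 4 8 1)
Hits: 16.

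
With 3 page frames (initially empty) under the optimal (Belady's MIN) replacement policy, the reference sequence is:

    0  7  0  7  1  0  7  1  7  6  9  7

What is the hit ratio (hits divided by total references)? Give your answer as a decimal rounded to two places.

0.58

0 → fault, frames {0}
7 → fault, frames {0,7}
0 → hit
7 → hit
1 → fault, frames {0,7,1}
0 → hit
7 → hit
1 → hit
7 → hit
6 → fault, evict 1, frames {0,7,6}
9 → fault, evict 6, frames {0,7,9}
7 → hit
Hits: 7 of 12 references → 7/12 = 0.5833.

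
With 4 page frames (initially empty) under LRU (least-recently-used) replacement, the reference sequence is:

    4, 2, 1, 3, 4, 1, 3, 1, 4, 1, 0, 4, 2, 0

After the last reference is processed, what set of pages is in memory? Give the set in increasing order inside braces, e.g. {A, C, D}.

{0, 1, 2, 4}

4: miss, frames (4)
2: miss, frames (4 2)
1: miss, frames (4 2 1)
3: miss, frames (4 2 1 3)
4: hit
1: hit
3: hit
1: hit
4: hit
1: hit
0: miss, evict 2, frames (3 4 1 0)
4: hit
2: miss, evict 3, frames (1 0 4 2)
0: hit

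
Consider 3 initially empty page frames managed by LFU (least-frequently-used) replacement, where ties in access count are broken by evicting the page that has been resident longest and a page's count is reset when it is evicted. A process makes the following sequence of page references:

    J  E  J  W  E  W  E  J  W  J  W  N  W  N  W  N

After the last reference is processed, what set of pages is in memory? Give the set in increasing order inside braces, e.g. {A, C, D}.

J -> miss, frames {J}
E -> miss, frames {J,E}
J -> hit
W -> miss, frames {J,E,W}
E -> hit
W -> hit
E -> hit
J -> hit
W -> hit
J -> hit
W -> hit
N -> miss, evict E, frames {J,W,N}
W -> hit
N -> hit
W -> hit
N -> hit

{J, N, W}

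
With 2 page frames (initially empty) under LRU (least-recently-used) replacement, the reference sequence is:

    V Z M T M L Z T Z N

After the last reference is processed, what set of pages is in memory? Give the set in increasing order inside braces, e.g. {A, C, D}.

{N, Z}

V: miss, frames {V}
Z: miss, frames {V,Z}
M: miss, evict V, frames {Z,M}
T: miss, evict Z, frames {M,T}
M: hit
L: miss, evict T, frames {M,L}
Z: miss, evict M, frames {L,Z}
T: miss, evict L, frames {Z,T}
Z: hit
N: miss, evict T, frames {Z,N}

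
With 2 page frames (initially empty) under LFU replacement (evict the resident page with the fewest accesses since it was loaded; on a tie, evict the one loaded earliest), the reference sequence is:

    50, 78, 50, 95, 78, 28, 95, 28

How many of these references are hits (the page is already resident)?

50 -> miss, frames {50}
78 -> miss, frames {50,78}
50 -> hit
95 -> miss, evict 78, frames {50,95}
78 -> miss, evict 95, frames {50,78}
28 -> miss, evict 78, frames {50,28}
95 -> miss, evict 28, frames {50,95}
28 -> miss, evict 95, frames {50,28}
Hits: 1.

1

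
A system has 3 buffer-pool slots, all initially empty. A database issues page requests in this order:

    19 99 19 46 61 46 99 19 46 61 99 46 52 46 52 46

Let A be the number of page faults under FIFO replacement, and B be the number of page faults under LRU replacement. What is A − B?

-1

Under FIFO: F F . F F . . F . . F F F . . . → 8 faults.
Under LRU: F F . F F . F F . F F . F . . . → 9 faults.
A − B = 8 − 9 = -1.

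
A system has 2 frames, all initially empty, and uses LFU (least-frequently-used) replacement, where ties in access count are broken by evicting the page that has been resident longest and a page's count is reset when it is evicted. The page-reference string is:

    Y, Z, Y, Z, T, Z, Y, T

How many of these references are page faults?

5

Y -> miss, frames (Y)
Z -> miss, frames (Y Z)
Y -> hit
Z -> hit
T -> miss, evict Y, frames (Z T)
Z -> hit
Y -> miss, evict T, frames (Z Y)
T -> miss, evict Y, frames (Z T)
Page faults: 5.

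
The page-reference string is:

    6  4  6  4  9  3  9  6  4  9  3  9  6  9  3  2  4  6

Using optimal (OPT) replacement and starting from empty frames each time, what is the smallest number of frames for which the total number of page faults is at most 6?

f=1: 18 faults
f=2: 11 faults
f=3: 8 faults
f=4: 5 faults
f=5: 5 faults
Smallest f with faults ≤ 6 is 4.

4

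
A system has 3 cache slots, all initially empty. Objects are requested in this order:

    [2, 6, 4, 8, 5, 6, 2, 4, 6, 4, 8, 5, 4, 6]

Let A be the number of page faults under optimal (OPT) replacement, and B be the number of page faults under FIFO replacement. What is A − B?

-3

Under OPT: F F F F F . . F . . F . . F → 8 faults.
Under FIFO: F F F F F F F F . . F F . F → 11 faults.
A − B = 8 − 11 = -3.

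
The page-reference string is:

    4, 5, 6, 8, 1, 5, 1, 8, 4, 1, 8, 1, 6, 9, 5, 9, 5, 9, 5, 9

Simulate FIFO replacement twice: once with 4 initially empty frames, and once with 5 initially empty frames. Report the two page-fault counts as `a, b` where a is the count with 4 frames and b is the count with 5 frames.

4 frames: F F F F F . . . F . . . . F F . . . . . → 8 faults.
5 frames: F F F F F . . . . . . . . F . . . . . . → 6 faults.
6 < 8: adding a frame reduced faults, as is typical.

8, 6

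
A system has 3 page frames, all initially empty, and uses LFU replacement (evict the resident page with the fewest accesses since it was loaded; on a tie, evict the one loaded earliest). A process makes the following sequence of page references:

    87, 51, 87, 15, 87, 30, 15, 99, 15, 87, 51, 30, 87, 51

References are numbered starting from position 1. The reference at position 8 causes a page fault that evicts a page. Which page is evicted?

30

pos 1: 87 → fault, frames (87)
pos 2: 51 → fault, frames (87 51)
pos 3: 87 → hit
pos 4: 15 → fault, frames (87 51 15)
pos 5: 87 → hit
pos 6: 30 → fault, evict 51, frames (87 15 30)
pos 7: 15 → hit
pos 8: 99 → fault, evict 30, frames (87 15 99)
At position 8, page 30 is evicted.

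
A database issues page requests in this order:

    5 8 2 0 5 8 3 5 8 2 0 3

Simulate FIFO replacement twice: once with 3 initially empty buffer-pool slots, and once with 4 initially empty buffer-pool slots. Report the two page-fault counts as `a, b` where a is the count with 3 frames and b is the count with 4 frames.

9, 10

3 frames: F F F F F F F . . F F . → 9 faults.
4 frames: F F F F . . F F F F F F → 10 faults.
10 > 9: adding a frame increased faults — Belady's anomaly.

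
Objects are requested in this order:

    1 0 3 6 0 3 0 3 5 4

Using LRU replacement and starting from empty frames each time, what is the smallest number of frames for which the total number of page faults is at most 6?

3

f=1: 10 faults
f=2: 8 faults
f=3: 6 faults
f=4: 6 faults
f=5: 6 faults
f=6: 6 faults
Smallest f with faults ≤ 6 is 3.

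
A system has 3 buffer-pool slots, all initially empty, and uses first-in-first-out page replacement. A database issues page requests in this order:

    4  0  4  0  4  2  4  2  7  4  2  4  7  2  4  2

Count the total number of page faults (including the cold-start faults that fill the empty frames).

5

4: miss, frames (4)
0: miss, frames (4 0)
4: hit
0: hit
4: hit
2: miss, frames (4 0 2)
4: hit
2: hit
7: miss, evict 4, frames (0 2 7)
4: miss, evict 0, frames (2 7 4)
2: hit
4: hit
7: hit
2: hit
4: hit
2: hit
Page faults: 5.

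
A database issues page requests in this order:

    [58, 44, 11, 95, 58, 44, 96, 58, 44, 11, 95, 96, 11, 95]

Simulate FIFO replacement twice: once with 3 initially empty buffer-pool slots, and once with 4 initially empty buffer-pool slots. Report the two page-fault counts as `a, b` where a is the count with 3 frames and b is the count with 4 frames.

9, 10

3 frames: F F F F F F F . . F F . . . → 9 faults.
4 frames: F F F F . . F F F F F F . . → 10 faults.
10 > 9: adding a frame increased faults — Belady's anomaly.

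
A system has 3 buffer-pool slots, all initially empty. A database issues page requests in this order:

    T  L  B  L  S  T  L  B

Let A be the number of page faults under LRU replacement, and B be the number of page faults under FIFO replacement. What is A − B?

Under LRU: F F F . F F . F → 6 faults.
Under FIFO: F F F . F F F F → 7 faults.
A − B = 6 − 7 = -1.

-1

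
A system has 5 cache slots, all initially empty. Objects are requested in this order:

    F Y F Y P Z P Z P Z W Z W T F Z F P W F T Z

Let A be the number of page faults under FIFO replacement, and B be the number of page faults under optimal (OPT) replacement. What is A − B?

Under FIFO: F F . . F F . . . . F . . F F . . . . . . . → 7 faults.
Under OPT: F F . . F F . . . . F . . F . . . . . . . . → 6 faults.
A − B = 7 − 6 = 1.

1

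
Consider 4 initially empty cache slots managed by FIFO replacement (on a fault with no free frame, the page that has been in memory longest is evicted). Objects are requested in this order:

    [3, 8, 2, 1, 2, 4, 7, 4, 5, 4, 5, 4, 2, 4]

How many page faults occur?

8

3 → miss, frames (3)
8 → miss, frames (3 8)
2 → miss, frames (3 8 2)
1 → miss, frames (3 8 2 1)
2 → hit
4 → miss, evict 3, frames (8 2 1 4)
7 → miss, evict 8, frames (2 1 4 7)
4 → hit
5 → miss, evict 2, frames (1 4 7 5)
4 → hit
5 → hit
4 → hit
2 → miss, evict 1, frames (4 7 5 2)
4 → hit
Page faults: 8.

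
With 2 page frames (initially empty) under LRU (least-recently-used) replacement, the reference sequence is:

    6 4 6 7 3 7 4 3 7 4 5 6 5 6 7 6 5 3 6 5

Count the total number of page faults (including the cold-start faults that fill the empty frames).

15

6 -> miss, frames {6}
4 -> miss, frames {6,4}
6 -> hit
7 -> miss, evict 4, frames {6,7}
3 -> miss, evict 6, frames {7,3}
7 -> hit
4 -> miss, evict 3, frames {7,4}
3 -> miss, evict 7, frames {4,3}
7 -> miss, evict 4, frames {3,7}
4 -> miss, evict 3, frames {7,4}
5 -> miss, evict 7, frames {4,5}
6 -> miss, evict 4, frames {5,6}
5 -> hit
6 -> hit
7 -> miss, evict 5, frames {6,7}
6 -> hit
5 -> miss, evict 7, frames {6,5}
3 -> miss, evict 6, frames {5,3}
6 -> miss, evict 5, frames {3,6}
5 -> miss, evict 3, frames {6,5}
Page faults: 15.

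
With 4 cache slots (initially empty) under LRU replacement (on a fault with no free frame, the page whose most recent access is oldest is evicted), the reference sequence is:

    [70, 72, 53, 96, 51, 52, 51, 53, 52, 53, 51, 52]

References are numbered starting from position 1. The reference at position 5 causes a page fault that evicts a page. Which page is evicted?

70

pos 1: 70 -> fault, frames {70}
pos 2: 72 -> fault, frames {70,72}
pos 3: 53 -> fault, frames {70,72,53}
pos 4: 96 -> fault, frames {70,72,53,96}
pos 5: 51 -> fault, evict 70, frames {72,53,96,51}
At position 5, page 70 is evicted.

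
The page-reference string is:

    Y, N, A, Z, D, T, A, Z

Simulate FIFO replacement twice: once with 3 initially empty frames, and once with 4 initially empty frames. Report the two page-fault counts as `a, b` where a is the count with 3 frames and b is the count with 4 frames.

3 frames: F F F F F F F F → 8 faults.
4 frames: F F F F F F . . → 6 faults.
6 < 8: adding a frame reduced faults, as is typical.

8, 6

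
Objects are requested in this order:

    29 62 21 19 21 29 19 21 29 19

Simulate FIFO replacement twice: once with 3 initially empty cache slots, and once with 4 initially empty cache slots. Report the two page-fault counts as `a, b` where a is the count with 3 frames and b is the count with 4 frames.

5, 4

3 frames: F F F F . F . . . . → 5 faults.
4 frames: F F F F . . . . . . → 4 faults.
4 < 5: adding a frame reduced faults, as is typical.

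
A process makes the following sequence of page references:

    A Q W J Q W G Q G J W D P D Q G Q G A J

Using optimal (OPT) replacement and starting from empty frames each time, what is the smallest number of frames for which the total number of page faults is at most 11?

f=1: 20 faults
f=2: 14 faults
f=3: 11 faults
f=4: 9 faults
f=5: 8 faults
f=6: 7 faults
f=7: 7 faults
Smallest f with faults ≤ 11 is 3.

3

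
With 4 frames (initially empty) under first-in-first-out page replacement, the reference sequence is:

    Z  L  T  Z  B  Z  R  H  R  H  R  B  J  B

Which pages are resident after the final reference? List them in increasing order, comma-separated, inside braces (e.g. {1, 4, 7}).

Z → fault, frames [Z]
L → fault, frames [Z, L]
T → fault, frames [Z, L, T]
Z → hit
B → fault, frames [Z, L, T, B]
Z → hit
R → fault, evict Z, frames [L, T, B, R]
H → fault, evict L, frames [T, B, R, H]
R → hit
H → hit
R → hit
B → hit
J → fault, evict T, frames [B, R, H, J]
B → hit

{B, H, J, R}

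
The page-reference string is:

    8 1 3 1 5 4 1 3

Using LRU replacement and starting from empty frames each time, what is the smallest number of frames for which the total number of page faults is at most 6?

f=1: 8 faults
f=2: 7 faults
f=3: 6 faults
f=4: 5 faults
f=5: 5 faults
Smallest f with faults ≤ 6 is 3.

3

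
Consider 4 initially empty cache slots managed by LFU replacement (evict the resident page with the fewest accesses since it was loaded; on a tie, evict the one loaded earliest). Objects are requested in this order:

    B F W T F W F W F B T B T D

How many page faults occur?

B: miss, frames [B]
F: miss, frames [B, F]
W: miss, frames [B, F, W]
T: miss, frames [B, F, W, T]
F: hit
W: hit
F: hit
W: hit
F: hit
B: hit
T: hit
B: hit
T: hit
D: miss, evict B, frames [F, W, T, D]
Page faults: 5.

5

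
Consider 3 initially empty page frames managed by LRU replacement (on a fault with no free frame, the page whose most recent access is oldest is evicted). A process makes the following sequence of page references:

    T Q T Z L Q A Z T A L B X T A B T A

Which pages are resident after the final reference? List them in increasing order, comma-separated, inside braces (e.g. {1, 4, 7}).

{A, B, T}

T → fault, frames (T)
Q → fault, frames (T Q)
T → hit
Z → fault, frames (Q T Z)
L → fault, evict Q, frames (T Z L)
Q → fault, evict T, frames (Z L Q)
A → fault, evict Z, frames (L Q A)
Z → fault, evict L, frames (Q A Z)
T → fault, evict Q, frames (A Z T)
A → hit
L → fault, evict Z, frames (T A L)
B → fault, evict T, frames (A L B)
X → fault, evict A, frames (L B X)
T → fault, evict L, frames (B X T)
A → fault, evict B, frames (X T A)
B → fault, evict X, frames (T A B)
T → hit
A → hit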